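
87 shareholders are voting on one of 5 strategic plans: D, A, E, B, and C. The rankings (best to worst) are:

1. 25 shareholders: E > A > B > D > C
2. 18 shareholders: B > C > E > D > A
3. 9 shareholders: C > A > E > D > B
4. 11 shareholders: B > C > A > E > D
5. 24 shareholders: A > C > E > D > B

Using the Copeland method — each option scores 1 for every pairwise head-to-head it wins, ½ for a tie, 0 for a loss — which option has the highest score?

D: loses to A, E, B, and C → score 0.
A: beats D, E, B, and C → score 4.
E: beats D and B; loses to A and C → score 2.
B: beats D and C; loses to A and E → score 2.
C: beats D and E; loses to A and B → score 2.
A has the best pairwise record.

A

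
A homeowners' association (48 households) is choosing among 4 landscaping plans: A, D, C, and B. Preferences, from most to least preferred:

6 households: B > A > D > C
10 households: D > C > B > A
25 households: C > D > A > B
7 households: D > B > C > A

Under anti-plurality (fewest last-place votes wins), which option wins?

Last-place votes: A 17, D 0, C 6, B 25.
D is ranked last by the fewest voters, so D wins.

D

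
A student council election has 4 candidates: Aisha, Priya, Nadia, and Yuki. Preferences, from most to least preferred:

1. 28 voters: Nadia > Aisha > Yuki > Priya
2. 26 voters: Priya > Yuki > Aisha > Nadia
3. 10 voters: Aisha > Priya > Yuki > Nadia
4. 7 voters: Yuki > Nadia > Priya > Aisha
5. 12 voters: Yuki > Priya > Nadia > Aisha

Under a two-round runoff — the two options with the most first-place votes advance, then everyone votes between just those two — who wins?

Priya

Round 1 first-place votes: Aisha 10, Priya 26, Nadia 28, Yuki 19.
Nadia and Priya advance.
Runoff: Nadia is preferred to Priya by 35 voters; Priya by 48.
Priya wins the runoff.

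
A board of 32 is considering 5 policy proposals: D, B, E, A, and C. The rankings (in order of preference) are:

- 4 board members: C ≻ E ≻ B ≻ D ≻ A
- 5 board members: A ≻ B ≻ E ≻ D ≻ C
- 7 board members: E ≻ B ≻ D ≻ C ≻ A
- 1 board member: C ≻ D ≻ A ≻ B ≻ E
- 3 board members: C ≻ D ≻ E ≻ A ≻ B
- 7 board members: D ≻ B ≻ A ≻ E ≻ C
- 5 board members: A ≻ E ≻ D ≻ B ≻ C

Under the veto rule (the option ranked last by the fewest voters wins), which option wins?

D

Last-place votes: D 0, B 3, E 1, A 11, C 17.
D is ranked last by the fewest voters, so D wins.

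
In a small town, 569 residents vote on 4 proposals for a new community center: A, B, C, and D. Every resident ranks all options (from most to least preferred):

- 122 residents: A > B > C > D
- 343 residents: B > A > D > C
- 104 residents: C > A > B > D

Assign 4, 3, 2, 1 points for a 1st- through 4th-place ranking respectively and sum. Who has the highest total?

B

A: 122·4 + 343·3 + 104·3 = 1829
B: 122·3 + 343·4 + 104·2 = 1946
C: 122·2 + 343·1 + 104·4 = 1003
D: 122·1 + 343·2 + 104·1 = 912
B has the highest Borda score (1946).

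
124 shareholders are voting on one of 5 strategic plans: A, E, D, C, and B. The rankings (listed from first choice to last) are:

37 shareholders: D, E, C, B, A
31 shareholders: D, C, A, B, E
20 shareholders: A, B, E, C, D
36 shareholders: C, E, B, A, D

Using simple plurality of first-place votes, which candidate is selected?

First-place votes: A 20, E 0, D 68, C 36, B 0.
D has the most first-place votes.

D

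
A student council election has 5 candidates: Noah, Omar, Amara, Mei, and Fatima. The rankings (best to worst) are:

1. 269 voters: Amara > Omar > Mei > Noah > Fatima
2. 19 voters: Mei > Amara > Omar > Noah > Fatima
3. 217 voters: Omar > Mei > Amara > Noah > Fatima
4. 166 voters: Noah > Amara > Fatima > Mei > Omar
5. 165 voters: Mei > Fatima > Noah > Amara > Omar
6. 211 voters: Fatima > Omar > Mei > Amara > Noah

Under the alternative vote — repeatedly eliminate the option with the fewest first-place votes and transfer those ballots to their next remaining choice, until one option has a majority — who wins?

Amara

Round 1: Noah 166, Omar 217, Amara 269, Mei 184, Fatima 211. Eliminate Noah.
Round 2: Omar 217, Amara 435, Mei 184, Fatima 211. Eliminate Mei.
Round 3: Omar 217, Amara 454, Fatima 376. Eliminate Omar.
Round 4: Amara 671, Fatima 376. Amara has a majority.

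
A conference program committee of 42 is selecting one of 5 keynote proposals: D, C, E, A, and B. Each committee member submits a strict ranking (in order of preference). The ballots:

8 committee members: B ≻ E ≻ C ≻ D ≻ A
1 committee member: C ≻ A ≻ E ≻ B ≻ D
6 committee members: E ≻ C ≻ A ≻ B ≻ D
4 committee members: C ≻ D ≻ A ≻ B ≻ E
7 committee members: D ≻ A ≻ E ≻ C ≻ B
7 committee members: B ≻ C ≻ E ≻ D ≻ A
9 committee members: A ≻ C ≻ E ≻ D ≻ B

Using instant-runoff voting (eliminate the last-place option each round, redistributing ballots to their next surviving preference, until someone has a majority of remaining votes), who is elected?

A

Round 1: D 7, C 5, E 6, A 9, B 15. Eliminate C.
Round 2: D 11, E 6, A 10, B 15. Eliminate E.
Round 3: D 11, A 16, B 15. Eliminate D.
Round 4: A 27, B 15. A has a majority.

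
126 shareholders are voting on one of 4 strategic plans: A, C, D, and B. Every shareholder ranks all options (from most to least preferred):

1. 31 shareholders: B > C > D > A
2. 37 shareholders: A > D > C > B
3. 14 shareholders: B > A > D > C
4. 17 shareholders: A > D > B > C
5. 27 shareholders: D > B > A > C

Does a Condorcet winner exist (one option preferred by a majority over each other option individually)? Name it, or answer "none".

Checking pairwise contests:
B beats A 72–54.
A beats C 95–31.
A beats D 68–58.
D beats B 81–45.
Every option loses at least one head-to-head, so there is no Condorcet winner.

none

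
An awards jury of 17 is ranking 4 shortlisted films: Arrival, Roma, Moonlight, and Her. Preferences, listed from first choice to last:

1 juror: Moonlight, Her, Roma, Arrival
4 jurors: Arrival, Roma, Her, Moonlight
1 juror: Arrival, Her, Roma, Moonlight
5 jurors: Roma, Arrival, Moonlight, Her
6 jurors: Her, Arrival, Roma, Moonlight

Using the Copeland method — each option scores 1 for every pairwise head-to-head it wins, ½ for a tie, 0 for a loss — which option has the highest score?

Arrival: beats Roma, Moonlight, and Her → score 3.
Roma: beats Moonlight and Her; loses to Arrival → score 2.
Moonlight: loses to Arrival, Roma, and Her → score 0.
Her: beats Moonlight; loses to Arrival and Roma → score 1.
Arrival has the best pairwise record.

Arrival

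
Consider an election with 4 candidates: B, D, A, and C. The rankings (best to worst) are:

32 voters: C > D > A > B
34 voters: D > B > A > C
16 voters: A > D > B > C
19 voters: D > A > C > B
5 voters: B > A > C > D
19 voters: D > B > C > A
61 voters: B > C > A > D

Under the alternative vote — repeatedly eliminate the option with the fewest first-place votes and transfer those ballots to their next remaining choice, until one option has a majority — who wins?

D

Round 1: B 66, D 72, A 16, C 32. Eliminate A.
Round 2: B 66, D 88, C 32. Eliminate C.
Round 3: B 66, D 120. D has a majority.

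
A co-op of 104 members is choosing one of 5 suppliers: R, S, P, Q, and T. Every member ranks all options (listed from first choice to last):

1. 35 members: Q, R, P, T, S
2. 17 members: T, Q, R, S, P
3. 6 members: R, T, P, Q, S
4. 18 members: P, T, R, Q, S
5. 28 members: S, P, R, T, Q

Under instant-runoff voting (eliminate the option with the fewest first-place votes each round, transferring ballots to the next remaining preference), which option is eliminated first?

R

Round 1: R 6, S 28, P 18, Q 35, T 17. Eliminate R.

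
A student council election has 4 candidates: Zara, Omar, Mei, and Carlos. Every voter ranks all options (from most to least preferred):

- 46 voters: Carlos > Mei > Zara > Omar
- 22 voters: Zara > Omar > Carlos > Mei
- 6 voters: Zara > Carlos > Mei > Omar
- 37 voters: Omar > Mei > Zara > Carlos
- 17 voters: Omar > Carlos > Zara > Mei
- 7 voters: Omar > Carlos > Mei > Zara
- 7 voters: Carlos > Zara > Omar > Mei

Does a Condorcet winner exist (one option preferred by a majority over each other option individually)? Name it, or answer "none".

Checking pairwise contests:
Mei beats Zara 90–52.
Zara beats Omar 81–61.
Omar beats Mei 90–52.
Omar beats Carlos 83–59.
Every option loses at least one head-to-head, so there is no Condorcet winner.

none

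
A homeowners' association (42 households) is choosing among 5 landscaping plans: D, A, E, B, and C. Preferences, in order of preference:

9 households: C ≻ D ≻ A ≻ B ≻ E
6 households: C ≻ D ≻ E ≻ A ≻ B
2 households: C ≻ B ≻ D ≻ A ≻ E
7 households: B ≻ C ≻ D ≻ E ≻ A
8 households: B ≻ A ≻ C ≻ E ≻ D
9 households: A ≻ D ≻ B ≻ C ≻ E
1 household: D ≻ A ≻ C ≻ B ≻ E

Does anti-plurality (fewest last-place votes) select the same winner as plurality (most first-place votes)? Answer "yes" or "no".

yes

Anti-plurality — last-place votes: D 8, A 7, E 21, B 6, C 0. Winner: C.
Plurality — first-place votes: D 1, A 9, E 0, B 15, C 17. Winner: C.
The two methods agree.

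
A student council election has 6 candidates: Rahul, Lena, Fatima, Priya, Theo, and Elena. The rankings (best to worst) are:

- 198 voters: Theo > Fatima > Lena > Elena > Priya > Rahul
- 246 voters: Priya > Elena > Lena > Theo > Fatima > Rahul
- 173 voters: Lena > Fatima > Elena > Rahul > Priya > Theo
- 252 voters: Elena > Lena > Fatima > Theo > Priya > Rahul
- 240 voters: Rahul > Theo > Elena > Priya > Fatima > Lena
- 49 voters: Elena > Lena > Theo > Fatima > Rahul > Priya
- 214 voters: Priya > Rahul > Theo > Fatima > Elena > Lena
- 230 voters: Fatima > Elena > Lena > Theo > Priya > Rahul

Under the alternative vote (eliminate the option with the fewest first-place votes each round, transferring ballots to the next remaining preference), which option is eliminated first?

Lena

Round 1: Rahul 240, Lena 173, Fatima 230, Priya 460, Theo 198, Elena 301. Eliminate Lena.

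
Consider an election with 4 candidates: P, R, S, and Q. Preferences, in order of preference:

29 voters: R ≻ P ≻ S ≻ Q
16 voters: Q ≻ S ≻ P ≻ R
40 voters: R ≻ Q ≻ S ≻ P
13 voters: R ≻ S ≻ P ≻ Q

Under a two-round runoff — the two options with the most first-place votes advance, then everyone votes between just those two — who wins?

Round 1 first-place votes: P 0, R 82, S 0, Q 16.
R and Q advance.
Runoff: R is preferred to Q by 82 voters; Q by 16.
R wins the runoff.

R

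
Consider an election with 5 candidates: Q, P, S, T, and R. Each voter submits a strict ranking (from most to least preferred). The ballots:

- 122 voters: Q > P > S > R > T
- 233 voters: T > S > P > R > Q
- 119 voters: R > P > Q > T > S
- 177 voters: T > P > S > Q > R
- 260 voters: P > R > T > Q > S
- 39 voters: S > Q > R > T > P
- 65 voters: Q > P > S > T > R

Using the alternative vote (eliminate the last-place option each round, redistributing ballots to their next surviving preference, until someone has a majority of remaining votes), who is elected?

Round 1: Q 187, P 260, S 39, T 410, R 119. Eliminate S.
Round 2: Q 226, P 260, T 410, R 119. Eliminate R.
Round 3: Q 226, P 379, T 410. Eliminate Q.
Round 4: P 566, T 449. P has a majority.

P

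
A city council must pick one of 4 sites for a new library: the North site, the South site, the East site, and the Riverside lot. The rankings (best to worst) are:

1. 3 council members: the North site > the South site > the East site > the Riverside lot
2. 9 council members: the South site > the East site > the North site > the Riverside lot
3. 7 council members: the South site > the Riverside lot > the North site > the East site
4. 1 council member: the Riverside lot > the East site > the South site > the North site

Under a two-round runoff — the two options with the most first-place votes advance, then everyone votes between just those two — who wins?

Round 1 first-place votes: the North site 3, the South site 16, the East site 0, the Riverside lot 1.
the South site and the North site advance.
Runoff: the South site is preferred to the North site by 17 voters; the North site by 3.
the South site wins the runoff.

the South site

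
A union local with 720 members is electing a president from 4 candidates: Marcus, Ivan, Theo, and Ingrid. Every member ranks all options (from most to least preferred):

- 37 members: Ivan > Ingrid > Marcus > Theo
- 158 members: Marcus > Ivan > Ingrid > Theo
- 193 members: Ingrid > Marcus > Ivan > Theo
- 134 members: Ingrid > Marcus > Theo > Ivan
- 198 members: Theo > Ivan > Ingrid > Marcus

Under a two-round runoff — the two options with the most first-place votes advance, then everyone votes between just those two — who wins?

Ingrid

Round 1 first-place votes: Marcus 158, Ivan 37, Theo 198, Ingrid 327.
Ingrid and Theo advance.
Runoff: Ingrid is preferred to Theo by 522 voters; Theo by 198.
Ingrid wins the runoff.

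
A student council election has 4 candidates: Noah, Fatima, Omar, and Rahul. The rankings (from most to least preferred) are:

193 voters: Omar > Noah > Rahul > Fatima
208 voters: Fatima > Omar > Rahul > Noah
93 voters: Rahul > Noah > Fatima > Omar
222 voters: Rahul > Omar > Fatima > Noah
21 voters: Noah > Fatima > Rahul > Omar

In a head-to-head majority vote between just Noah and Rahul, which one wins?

Rahul

Voters preferring Noah to Rahul: 214; preferring Rahul to Noah: 523.
Rahul wins the head-to-head.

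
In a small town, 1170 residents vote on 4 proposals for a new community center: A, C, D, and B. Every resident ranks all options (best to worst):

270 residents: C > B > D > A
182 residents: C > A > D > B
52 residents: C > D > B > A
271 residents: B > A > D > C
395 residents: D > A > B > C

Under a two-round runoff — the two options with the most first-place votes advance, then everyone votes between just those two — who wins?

D

Round 1 first-place votes: A 0, C 504, D 395, B 271.
C and D advance.
Runoff: C is preferred to D by 504 voters; D by 666.
D wins the runoff.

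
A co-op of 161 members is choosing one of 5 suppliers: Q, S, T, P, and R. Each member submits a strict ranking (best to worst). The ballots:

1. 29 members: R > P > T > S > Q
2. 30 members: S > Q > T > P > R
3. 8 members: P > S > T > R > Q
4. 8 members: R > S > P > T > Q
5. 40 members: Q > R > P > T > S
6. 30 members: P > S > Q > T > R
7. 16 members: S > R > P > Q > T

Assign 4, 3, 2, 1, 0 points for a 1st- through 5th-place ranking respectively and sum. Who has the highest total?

P

Q: 29·0 + 30·3 + 8·0 + 8·0 + 40·4 + 30·2 + 16·1 = 326
S: 29·1 + 30·4 + 8·3 + 8·3 + 40·0 + 30·3 + 16·4 = 351
T: 29·2 + 30·2 + 8·2 + 8·1 + 40·1 + 30·1 + 16·0 = 212
P: 29·3 + 30·1 + 8·4 + 8·2 + 40·2 + 30·4 + 16·2 = 397
R: 29·4 + 30·0 + 8·1 + 8·4 + 40·3 + 30·0 + 16·3 = 324
P has the highest Borda score (397).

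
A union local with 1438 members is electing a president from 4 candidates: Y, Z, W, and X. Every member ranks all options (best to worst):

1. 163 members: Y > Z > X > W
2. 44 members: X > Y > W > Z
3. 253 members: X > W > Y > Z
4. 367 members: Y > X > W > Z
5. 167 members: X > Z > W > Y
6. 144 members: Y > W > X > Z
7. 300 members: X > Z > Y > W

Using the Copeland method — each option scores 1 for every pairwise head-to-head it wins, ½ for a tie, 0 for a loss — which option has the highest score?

X

Y: beats Z and W; loses to X → score 2.
Z: loses to Y, W, and X → score 0.
W: beats Z; loses to Y and X → score 1.
X: beats Y, Z, and W → score 3.
X has the best pairwise record.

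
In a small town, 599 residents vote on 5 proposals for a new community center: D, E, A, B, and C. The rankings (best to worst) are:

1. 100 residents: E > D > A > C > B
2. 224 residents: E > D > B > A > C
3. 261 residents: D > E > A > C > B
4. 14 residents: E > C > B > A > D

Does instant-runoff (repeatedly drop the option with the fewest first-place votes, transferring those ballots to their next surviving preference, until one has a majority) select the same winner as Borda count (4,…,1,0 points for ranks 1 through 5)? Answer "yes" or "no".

Instant-runoff — R1 D 261, E 338, A 0, B 0, C 0 (E winner). Winner: E.
Borda — scores: D 2016, E 2135, A 960, B 476, C 403. Winner: E.
The two methods agree.

yes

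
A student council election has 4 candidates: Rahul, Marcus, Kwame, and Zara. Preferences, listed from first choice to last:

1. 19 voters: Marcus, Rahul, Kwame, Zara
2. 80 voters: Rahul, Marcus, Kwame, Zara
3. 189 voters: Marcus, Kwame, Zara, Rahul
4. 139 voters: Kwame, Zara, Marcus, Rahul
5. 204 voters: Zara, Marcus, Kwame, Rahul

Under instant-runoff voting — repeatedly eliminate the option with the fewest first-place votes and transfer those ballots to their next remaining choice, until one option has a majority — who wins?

Zara

Round 1: Rahul 80, Marcus 208, Kwame 139, Zara 204. Eliminate Rahul.
Round 2: Marcus 288, Kwame 139, Zara 204. Eliminate Kwame.
Round 3: Marcus 288, Zara 343. Zara has a majority.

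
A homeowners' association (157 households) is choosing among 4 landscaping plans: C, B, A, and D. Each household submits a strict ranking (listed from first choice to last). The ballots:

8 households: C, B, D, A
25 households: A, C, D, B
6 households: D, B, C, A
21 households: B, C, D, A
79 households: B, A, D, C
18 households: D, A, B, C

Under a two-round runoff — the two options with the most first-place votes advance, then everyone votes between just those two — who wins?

B

Round 1 first-place votes: C 8, B 100, A 25, D 24.
B and A advance.
Runoff: B is preferred to A by 114 voters; A by 43.
B wins the runoff.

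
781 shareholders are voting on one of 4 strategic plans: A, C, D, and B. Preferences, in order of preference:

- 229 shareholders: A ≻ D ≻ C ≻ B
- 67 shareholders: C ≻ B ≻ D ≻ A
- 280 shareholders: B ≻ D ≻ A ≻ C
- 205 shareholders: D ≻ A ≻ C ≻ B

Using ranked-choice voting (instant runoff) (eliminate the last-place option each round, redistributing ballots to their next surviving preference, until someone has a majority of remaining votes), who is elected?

A

Round 1: A 229, C 67, D 205, B 280. Eliminate C.
Round 2: A 229, D 205, B 347. Eliminate D.
Round 3: A 434, B 347. A has a majority.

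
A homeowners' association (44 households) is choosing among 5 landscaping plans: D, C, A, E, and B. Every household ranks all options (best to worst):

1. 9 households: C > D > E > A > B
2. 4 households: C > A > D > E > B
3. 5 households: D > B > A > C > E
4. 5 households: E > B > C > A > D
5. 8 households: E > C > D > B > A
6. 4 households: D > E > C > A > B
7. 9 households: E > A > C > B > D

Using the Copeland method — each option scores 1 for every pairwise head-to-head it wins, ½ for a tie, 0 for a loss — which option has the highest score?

D: beats A and B; ties E; loses to C → score 2.5.
C: beats D, A, and B; loses to E → score 3.
A: beats B; loses to D, C, and E → score 1.
E: beats C, A, and B; ties D → score 3.5.
B: loses to D, C, A, and E → score 0.
E has the best pairwise record.

E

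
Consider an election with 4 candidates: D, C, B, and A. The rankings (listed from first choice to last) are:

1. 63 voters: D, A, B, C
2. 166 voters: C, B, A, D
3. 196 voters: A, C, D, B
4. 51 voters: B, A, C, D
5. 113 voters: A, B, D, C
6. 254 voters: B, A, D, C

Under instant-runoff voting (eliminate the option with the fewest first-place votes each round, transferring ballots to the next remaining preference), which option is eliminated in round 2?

C

Round 1: D 63, C 166, B 305, A 309. Eliminate D.
Round 2: C 166, B 305, A 372. Eliminate C.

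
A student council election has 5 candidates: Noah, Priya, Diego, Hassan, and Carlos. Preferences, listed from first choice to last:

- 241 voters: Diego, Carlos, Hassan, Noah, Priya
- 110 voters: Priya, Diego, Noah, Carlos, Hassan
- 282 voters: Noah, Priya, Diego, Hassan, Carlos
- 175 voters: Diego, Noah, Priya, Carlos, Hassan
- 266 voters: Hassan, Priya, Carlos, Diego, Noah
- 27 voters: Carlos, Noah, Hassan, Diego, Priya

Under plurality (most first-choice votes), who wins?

Diego

First-place votes: Noah 282, Priya 110, Diego 416, Hassan 266, Carlos 27.
Diego has the most first-place votes.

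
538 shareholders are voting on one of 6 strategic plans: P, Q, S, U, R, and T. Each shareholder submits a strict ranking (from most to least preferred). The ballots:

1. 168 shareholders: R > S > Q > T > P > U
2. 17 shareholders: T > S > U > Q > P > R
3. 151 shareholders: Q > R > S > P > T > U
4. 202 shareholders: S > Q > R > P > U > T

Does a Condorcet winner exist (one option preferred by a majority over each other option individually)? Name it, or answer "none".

none

Checking pairwise contests:
Q beats P 538–0.
S beats Q 387–151.
R beats S 319–219.
P beats U 521–17.
Q beats R 370–168.
P beats T 353–185.
Every option loses at least one head-to-head, so there is no Condorcet winner.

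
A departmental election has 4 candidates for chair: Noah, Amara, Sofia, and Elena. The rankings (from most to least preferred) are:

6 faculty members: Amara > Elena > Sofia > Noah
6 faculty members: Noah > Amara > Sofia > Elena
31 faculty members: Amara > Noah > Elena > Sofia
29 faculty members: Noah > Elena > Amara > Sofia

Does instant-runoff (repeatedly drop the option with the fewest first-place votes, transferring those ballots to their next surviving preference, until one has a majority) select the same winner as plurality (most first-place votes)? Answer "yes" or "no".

yes

Instant-runoff — R1 Noah 35, Amara 37, Sofia 0, Elena 0 (Amara winner). Winner: Amara.
Plurality — first-place votes: Noah 35, Amara 37, Sofia 0, Elena 0. Winner: Amara.
The two methods agree.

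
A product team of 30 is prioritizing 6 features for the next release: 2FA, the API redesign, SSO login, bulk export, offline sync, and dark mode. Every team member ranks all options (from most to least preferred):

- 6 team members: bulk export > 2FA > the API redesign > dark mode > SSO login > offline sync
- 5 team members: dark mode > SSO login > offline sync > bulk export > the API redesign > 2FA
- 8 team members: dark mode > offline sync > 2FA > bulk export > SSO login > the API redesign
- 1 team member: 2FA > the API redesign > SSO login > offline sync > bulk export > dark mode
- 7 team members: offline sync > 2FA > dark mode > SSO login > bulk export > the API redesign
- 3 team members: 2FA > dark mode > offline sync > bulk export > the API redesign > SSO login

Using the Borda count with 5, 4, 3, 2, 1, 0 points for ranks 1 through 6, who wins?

dark mode

2FA: 6·4 + 5·0 + 8·3 + 1·5 + 7·4 + 3·5 = 96
the API redesign: 6·3 + 5·1 + 8·0 + 1·4 + 7·0 + 3·1 = 30
SSO login: 6·1 + 5·4 + 8·1 + 1·3 + 7·2 + 3·0 = 51
bulk export: 6·5 + 5·2 + 8·2 + 1·1 + 7·1 + 3·2 = 70
offline sync: 6·0 + 5·3 + 8·4 + 1·2 + 7·5 + 3·3 = 93
dark mode: 6·2 + 5·5 + 8·5 + 1·0 + 7·3 + 3·4 = 110
dark mode has the highest Borda score (110).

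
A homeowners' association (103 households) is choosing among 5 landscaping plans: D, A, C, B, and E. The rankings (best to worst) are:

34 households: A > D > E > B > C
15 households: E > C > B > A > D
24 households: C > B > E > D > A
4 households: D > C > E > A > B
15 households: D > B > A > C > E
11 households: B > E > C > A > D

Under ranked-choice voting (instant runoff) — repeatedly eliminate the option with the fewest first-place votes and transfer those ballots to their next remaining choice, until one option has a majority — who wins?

C

Round 1: D 19, A 34, C 24, B 11, E 15. Eliminate B.
Round 2: D 19, A 34, C 24, E 26. Eliminate D.
Round 3: A 49, C 28, E 26. Eliminate E.
Round 4: A 49, C 54. C has a majority.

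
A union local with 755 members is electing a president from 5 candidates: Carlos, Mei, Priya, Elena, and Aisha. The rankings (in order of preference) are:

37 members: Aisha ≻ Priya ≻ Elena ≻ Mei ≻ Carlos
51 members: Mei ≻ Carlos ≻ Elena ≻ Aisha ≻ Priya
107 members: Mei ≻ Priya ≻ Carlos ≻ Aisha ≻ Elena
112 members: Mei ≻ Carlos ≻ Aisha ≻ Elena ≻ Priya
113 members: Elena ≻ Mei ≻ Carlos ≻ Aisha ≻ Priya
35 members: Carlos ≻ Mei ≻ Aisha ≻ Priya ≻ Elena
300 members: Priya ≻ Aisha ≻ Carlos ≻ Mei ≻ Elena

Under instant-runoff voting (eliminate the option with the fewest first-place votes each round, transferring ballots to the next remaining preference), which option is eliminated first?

Round 1: Carlos 35, Mei 270, Priya 300, Elena 113, Aisha 37. Eliminate Carlos.

Carlos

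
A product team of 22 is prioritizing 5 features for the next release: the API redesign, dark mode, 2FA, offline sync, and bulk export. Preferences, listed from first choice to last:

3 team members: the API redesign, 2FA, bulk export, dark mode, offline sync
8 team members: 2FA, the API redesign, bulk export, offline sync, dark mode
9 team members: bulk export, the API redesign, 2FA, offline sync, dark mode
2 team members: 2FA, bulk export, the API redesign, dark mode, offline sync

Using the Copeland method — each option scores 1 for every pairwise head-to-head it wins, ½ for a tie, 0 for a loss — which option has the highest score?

the API redesign

the API redesign: beats dark mode, 2FA, and offline sync; ties bulk export → score 3.5.
dark mode: loses to the API redesign, 2FA, offline sync, and bulk export → score 0.
2FA: beats dark mode, offline sync, and bulk export; loses to the API redesign → score 3.
offline sync: beats dark mode; loses to the API redesign, 2FA, and bulk export → score 1.
bulk export: beats dark mode and offline sync; ties the API redesign; loses to 2FA → score 2.5.
the API redesign has the best pairwise record.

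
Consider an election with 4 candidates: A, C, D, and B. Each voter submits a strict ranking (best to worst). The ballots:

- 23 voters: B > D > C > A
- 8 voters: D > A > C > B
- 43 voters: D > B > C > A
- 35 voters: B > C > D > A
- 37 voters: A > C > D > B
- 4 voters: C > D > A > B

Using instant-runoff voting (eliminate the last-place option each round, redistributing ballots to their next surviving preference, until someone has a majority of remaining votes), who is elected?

D

Round 1: A 37, C 4, D 51, B 58. Eliminate C.
Round 2: A 37, D 55, B 58. Eliminate A.
Round 3: D 92, B 58. D has a majority.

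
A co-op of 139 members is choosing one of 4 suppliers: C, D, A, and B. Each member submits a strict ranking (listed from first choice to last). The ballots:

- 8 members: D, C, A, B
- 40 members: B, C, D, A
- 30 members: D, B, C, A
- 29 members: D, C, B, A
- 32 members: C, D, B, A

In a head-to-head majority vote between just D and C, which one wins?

Voters preferring D to C: 67; preferring C to D: 72.
C wins the head-to-head.

C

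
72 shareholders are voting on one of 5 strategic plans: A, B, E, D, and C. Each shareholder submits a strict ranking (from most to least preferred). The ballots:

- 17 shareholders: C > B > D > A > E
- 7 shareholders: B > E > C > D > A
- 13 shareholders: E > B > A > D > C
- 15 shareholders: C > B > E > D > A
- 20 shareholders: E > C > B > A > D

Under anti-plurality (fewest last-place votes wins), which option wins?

Last-place votes: A 22, B 0, E 17, D 20, C 13.
B is ranked last by the fewest voters, so B wins.

B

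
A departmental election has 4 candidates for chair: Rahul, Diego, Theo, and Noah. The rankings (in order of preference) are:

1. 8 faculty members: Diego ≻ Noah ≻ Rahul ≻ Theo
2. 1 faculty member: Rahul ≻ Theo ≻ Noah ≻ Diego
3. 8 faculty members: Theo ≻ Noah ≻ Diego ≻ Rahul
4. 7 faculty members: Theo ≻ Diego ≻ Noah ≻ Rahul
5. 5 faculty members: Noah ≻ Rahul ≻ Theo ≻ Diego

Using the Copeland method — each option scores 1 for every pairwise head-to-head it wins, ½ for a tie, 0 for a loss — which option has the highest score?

Theo

Rahul: loses to Diego, Theo, and Noah → score 0.
Diego: beats Rahul and Noah; loses to Theo → score 2.
Theo: beats Rahul, Diego, and Noah → score 3.
Noah: beats Rahul; loses to Diego and Theo → score 1.
Theo has the best pairwise record.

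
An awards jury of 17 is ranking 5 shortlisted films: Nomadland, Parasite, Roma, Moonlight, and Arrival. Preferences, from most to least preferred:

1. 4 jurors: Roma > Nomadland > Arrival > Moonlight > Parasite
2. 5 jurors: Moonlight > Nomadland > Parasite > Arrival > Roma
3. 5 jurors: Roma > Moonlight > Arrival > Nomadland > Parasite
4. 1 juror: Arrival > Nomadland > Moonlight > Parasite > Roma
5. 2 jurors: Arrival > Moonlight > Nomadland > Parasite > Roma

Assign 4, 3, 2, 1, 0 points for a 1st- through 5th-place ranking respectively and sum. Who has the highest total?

Nomadland: 4·3 + 5·3 + 5·1 + 1·3 + 2·2 = 39
Parasite: 4·0 + 5·2 + 5·0 + 1·1 + 2·1 = 13
Roma: 4·4 + 5·0 + 5·4 + 1·0 + 2·0 = 36
Moonlight: 4·1 + 5·4 + 5·3 + 1·2 + 2·3 = 47
Arrival: 4·2 + 5·1 + 5·2 + 1·4 + 2·4 = 35
Moonlight has the highest Borda score (47).

Moonlight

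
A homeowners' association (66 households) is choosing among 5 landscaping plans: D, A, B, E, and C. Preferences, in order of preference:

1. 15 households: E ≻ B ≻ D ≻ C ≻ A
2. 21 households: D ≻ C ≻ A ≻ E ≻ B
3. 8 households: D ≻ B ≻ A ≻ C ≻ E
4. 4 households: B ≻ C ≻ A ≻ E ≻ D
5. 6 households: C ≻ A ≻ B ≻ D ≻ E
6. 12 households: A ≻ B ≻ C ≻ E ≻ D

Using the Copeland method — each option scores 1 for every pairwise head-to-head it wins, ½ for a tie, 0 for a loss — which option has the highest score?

D: beats A, E, and C; loses to B → score 3.
A: beats B and E; loses to D and C → score 2.
B: beats D and C; loses to A and E → score 2.
E: beats B; loses to D, A, and C → score 1.
C: beats A and E; loses to D and B → score 2.
D has the best pairwise record.

D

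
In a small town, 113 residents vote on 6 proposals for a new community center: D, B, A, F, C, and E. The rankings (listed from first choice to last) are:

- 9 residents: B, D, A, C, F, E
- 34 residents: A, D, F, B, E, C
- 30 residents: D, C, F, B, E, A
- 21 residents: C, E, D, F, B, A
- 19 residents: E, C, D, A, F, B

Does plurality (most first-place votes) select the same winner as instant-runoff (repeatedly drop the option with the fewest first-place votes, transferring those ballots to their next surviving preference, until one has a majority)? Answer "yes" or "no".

Plurality — first-place votes: D 30, B 9, A 34, F 0, C 21, E 19. Winner: A.
Instant-runoff — R1 D 30, B 9, A 34, F 0, C 21, E 19 (F out); R2 D 30, B 9, A 34, C 21, E 19 (B out); R3 D 39, A 34, C 21, E 19 (E out); R4 D 39, A 34, C 40 (A out); R5 D 73, C 40 (D winner). Winner: D.
The two methods disagree.

no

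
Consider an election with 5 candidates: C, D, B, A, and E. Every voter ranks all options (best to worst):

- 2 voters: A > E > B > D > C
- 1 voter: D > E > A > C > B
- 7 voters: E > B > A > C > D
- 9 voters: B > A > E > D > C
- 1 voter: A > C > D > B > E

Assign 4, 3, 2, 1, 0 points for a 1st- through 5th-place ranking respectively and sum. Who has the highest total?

C: 2·0 + 1·1 + 7·1 + 9·0 + 1·3 = 11
D: 2·1 + 1·4 + 7·0 + 9·1 + 1·2 = 17
B: 2·2 + 1·0 + 7·3 + 9·4 + 1·1 = 62
A: 2·4 + 1·2 + 7·2 + 9·3 + 1·4 = 55
E: 2·3 + 1·3 + 7·4 + 9·2 + 1·0 = 55
B has the highest Borda score (62).

B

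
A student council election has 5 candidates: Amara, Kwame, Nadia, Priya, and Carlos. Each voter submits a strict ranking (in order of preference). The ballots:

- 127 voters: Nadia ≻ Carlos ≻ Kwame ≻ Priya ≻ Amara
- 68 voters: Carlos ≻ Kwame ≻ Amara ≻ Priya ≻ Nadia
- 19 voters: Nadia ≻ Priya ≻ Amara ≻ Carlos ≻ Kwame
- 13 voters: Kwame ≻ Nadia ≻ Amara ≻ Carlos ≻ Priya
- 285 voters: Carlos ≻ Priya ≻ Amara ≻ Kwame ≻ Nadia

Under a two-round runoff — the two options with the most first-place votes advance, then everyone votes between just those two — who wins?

Carlos

Round 1 first-place votes: Amara 0, Kwame 13, Nadia 146, Priya 0, Carlos 353.
Carlos and Nadia advance.
Runoff: Carlos is preferred to Nadia by 353 voters; Nadia by 159.
Carlos wins the runoff.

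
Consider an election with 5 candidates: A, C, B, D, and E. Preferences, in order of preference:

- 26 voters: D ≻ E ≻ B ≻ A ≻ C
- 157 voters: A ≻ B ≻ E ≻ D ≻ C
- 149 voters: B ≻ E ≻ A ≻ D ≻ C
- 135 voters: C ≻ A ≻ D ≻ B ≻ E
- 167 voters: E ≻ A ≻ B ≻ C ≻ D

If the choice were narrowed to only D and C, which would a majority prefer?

D

Voters preferring D to C: 332; preferring C to D: 302.
D wins the head-to-head.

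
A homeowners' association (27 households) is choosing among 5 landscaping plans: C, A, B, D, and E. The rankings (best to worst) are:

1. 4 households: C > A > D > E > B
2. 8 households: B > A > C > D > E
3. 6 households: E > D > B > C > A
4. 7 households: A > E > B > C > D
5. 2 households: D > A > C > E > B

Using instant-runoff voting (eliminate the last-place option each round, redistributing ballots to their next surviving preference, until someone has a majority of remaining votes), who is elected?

Round 1: C 4, A 7, B 8, D 2, E 6. Eliminate D.
Round 2: C 4, A 9, B 8, E 6. Eliminate C.
Round 3: A 13, B 8, E 6. Eliminate E.
Round 4: A 13, B 14. B has a majority.

B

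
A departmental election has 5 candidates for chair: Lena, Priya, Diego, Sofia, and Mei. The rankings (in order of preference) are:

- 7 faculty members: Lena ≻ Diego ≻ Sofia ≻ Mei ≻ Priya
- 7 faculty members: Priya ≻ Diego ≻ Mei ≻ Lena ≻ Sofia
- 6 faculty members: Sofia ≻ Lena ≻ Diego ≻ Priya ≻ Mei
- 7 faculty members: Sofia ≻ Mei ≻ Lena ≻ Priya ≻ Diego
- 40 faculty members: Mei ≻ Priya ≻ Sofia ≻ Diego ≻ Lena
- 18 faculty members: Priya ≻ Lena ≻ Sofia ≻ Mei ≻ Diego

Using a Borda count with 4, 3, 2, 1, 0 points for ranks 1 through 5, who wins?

Lena: 7·4 + 7·1 + 6·3 + 7·2 + 40·0 + 18·3 = 121
Priya: 7·0 + 7·4 + 6·1 + 7·1 + 40·3 + 18·4 = 233
Diego: 7·3 + 7·3 + 6·2 + 7·0 + 40·1 + 18·0 = 94
Sofia: 7·2 + 7·0 + 6·4 + 7·4 + 40·2 + 18·2 = 182
Mei: 7·1 + 7·2 + 6·0 + 7·3 + 40·4 + 18·1 = 220
Priya has the highest Borda score (233).

Priya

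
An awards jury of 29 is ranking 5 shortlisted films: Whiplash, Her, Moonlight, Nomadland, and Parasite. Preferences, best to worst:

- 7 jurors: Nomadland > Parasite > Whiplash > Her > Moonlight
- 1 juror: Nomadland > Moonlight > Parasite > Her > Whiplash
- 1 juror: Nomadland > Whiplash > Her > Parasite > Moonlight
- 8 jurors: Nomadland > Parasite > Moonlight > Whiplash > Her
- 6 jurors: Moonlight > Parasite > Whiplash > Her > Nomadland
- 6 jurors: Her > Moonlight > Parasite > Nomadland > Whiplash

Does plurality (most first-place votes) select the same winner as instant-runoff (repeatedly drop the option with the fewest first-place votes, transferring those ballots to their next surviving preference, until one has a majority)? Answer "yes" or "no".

Plurality — first-place votes: Whiplash 0, Her 6, Moonlight 6, Nomadland 17, Parasite 0. Winner: Nomadland.
Instant-runoff — R1 Whiplash 0, Her 6, Moonlight 6, Nomadland 17, Parasite 0 (Nomadland winner). Winner: Nomadland.
The two methods agree.

yes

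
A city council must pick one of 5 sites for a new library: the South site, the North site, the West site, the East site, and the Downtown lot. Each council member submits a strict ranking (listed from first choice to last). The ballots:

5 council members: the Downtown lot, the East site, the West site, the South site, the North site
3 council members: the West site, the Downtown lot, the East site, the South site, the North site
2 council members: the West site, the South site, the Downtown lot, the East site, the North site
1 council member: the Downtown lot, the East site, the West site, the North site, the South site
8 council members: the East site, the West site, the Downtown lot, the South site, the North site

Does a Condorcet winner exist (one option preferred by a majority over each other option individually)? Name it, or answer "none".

none

Checking pairwise contests:
the West site beats the South site 19–0.
the South site beats the North site 18–1.
the East site beats the West site 14–5.
the Downtown lot beats the East site 11–8.
the West site beats the Downtown lot 13–6.
Every option loses at least one head-to-head, so there is no Condorcet winner.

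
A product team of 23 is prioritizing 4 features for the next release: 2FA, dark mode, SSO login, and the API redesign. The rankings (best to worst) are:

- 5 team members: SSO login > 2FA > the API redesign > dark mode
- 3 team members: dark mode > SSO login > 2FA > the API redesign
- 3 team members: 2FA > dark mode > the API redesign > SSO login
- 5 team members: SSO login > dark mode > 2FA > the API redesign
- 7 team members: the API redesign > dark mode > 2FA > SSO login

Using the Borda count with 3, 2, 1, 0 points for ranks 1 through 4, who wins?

2FA: 5·2 + 3·1 + 3·3 + 5·1 + 7·1 = 34
dark mode: 5·0 + 3·3 + 3·2 + 5·2 + 7·2 = 39
SSO login: 5·3 + 3·2 + 3·0 + 5·3 + 7·0 = 36
the API redesign: 5·1 + 3·0 + 3·1 + 5·0 + 7·3 = 29
dark mode has the highest Borda score (39).

dark mode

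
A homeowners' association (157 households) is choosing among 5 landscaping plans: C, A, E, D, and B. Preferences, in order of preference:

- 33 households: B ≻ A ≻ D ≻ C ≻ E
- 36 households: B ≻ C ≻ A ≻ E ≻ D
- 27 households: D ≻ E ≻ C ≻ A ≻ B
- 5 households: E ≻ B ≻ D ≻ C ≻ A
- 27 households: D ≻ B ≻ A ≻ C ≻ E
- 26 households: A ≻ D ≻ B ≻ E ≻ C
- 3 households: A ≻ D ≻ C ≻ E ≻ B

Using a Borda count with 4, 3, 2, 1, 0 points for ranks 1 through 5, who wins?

C: 33·1 + 36·3 + 27·2 + 5·1 + 27·1 + 26·0 + 3·2 = 233
A: 33·3 + 36·2 + 27·1 + 5·0 + 27·2 + 26·4 + 3·4 = 368
E: 33·0 + 36·1 + 27·3 + 5·4 + 27·0 + 26·1 + 3·1 = 166
D: 33·2 + 36·0 + 27·4 + 5·2 + 27·4 + 26·3 + 3·3 = 379
B: 33·4 + 36·4 + 27·0 + 5·3 + 27·3 + 26·2 + 3·0 = 424
B has the highest Borda score (424).

B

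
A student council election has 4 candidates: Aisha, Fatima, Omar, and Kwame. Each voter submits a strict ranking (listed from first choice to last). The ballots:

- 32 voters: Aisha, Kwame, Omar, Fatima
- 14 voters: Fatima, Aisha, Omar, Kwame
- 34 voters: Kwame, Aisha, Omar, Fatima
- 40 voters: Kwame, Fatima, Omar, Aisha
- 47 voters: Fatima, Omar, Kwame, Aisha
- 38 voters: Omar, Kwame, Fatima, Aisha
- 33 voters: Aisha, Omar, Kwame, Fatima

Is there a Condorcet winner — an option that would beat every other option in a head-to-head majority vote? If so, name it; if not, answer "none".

Omar vs Aisha: 125–113 for Omar.
Omar vs Fatima: 137–101 for Omar.
Omar vs Kwame: 132–106 for Omar.
Omar beats every other option head-to-head.

Omar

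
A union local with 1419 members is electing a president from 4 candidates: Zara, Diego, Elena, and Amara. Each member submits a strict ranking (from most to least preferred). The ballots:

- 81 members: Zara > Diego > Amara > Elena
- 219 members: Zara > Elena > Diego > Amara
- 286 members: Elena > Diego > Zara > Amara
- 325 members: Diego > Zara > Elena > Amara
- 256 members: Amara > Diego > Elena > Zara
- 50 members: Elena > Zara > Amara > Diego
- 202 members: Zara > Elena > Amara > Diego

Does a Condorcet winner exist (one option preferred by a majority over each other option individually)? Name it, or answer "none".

none

Checking pairwise contests:
Diego beats Zara 867–552.
Elena beats Diego 757–662.
Zara beats Elena 827–592.
Zara beats Amara 1163–256.
Every option loses at least one head-to-head, so there is no Condorcet winner.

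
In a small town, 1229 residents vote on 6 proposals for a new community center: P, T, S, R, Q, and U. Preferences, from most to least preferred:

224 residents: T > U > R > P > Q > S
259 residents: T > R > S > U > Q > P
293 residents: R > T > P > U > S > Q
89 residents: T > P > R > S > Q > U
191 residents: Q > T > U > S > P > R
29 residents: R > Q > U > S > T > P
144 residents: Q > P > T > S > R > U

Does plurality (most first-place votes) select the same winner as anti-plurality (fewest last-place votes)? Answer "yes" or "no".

Plurality — first-place votes: P 0, T 572, S 0, R 322, Q 335, U 0. Winner: T.
Anti-plurality — last-place votes: P 288, T 0, S 224, R 191, Q 293, U 233. Winner: T.
The two methods agree.

yes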